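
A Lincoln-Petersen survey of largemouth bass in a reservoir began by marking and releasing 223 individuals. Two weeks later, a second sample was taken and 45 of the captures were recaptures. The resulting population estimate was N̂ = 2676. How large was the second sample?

C = 540

From N = M·C/R: C = N·R / M = 2676·45 / 223 = 120420 / 223 = 540.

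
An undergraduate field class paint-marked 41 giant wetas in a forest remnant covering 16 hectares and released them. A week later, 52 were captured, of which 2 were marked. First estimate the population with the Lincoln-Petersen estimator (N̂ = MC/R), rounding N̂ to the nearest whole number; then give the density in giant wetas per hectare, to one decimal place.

density ≈ 66.6 giant wetas per hectare

N̂ = 41·52/2 = 2132/2 = 1066
Density = N̂ / area = 1066 / 16 ≈ 66.62 → 66.6 per hectare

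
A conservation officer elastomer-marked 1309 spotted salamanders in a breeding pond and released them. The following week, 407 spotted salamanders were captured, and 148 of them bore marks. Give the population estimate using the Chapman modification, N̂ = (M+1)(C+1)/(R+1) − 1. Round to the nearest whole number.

N ≈ 3586

N̂ = (1309+1)(407+1)/(148+1) − 1 = 1310·408/149 − 1
= 534480/149 − 1 ≈ 3587.1 − 1 ≈ 3586.1 → 3586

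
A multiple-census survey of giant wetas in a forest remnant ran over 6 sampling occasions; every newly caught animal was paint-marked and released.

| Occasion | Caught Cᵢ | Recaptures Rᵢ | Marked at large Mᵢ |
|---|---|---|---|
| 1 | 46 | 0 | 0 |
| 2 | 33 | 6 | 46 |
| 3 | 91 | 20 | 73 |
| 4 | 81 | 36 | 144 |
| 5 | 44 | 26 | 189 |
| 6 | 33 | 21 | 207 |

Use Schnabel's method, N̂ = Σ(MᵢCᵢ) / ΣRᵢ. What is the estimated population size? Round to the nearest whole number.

N ≈ 321

Σ MᵢCᵢ = 0·46 + 46·33 + 73·91 + 144·81 + 189·44 + 207·33 = 0 + 1518 + 6643 + 11664 + 8316 + 6831 = 34972
Σ Rᵢ = 0 + 6 + 20 + 36 + 26 + 21 = 109
N̂ = 34972 / 109 ≈ 320.8 → 321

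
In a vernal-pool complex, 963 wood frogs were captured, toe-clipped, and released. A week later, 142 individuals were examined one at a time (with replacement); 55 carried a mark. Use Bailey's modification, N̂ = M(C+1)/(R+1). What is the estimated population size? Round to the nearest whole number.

N̂ = 963·(142+1)/(55+1) = 963·143/56 = 137709/56 ≈ 2459.1 → 2459

N ≈ 2459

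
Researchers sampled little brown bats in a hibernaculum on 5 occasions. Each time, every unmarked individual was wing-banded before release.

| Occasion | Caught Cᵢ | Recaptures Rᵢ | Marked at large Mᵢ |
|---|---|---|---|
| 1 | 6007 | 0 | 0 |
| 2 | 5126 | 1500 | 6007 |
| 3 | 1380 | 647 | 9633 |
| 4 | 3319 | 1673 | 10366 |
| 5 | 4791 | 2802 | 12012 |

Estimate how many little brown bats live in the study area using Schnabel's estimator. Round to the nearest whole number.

Σ MᵢCᵢ = 0·6007 + 6007·5126 + 9633·1380 + 10366·3319 + 12012·4791 = 0 + 30791882 + 13293540 + 34404754 + 57549492 = 136039668
Σ Rᵢ = 0 + 1500 + 647 + 1673 + 2802 = 6622
N̂ = 136039668 / 6622 ≈ 20543.6 → 20544

N ≈ 20,544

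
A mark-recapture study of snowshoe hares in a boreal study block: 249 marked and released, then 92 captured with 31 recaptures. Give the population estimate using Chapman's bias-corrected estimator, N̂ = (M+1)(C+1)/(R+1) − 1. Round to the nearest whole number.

N ≈ 726

N̂ = (249+1)(92+1)/(31+1) − 1 = 250·93/32 − 1
= 23250/32 − 1 ≈ 726.6 − 1 ≈ 725.6 → 726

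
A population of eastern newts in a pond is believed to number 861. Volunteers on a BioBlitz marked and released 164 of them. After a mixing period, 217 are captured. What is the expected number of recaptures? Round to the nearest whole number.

Expected recaptures E[R] = M·C / N.
E[R] = 164 × 217 / 861 = 35588 / 861 ≈ 41.3 → 41

expected recaptures ≈ 41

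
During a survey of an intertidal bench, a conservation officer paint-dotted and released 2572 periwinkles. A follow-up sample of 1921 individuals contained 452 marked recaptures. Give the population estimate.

N = 10,931

The marked fraction in the recapture sample should equal the marked fraction in the population: 452/1921 = 2572/N.
N = (2572 × 1921) / 452 = 4940812 / 452 = 10931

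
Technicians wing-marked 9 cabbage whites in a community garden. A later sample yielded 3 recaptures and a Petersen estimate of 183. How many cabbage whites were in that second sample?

From N = M·C/R: C = N·R / M = 183·3 / 9 = 549 / 9 = 61.

C = 61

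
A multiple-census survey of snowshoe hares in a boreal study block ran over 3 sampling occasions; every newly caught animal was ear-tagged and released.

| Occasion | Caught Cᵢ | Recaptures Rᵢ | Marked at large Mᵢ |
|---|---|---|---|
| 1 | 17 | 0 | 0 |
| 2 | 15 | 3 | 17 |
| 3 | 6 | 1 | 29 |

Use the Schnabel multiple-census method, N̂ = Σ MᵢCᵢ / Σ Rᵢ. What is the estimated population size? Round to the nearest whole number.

N ≈ 107

Σ MᵢCᵢ = 0·17 + 17·15 + 29·6 = 0 + 255 + 174 = 429
Σ Rᵢ = 0 + 3 + 1 = 4
N̂ = 429 / 4 ≈ 107.2 → 107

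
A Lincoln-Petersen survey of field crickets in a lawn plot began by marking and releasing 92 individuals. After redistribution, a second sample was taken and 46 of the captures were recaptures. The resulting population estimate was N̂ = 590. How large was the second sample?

From N = M·C/R: C = N·R / M = 590·46 / 92 = 27140 / 92 = 295.

C = 295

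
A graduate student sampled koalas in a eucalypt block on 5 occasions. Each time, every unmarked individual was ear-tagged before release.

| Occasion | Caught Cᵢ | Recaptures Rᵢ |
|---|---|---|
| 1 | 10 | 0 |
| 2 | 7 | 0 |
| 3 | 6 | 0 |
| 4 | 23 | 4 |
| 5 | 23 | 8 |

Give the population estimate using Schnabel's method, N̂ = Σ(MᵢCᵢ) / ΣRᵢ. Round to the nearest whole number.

Marked at large before each occasion: Mᵢ = Σⱼ<ᵢ (Cⱼ − Rⱼ) → M1=0, M2=10, M3=17, M4=23, M5=42
Σ MᵢCᵢ = 0·10 + 10·7 + 17·6 + 23·23 + 42·23 = 0 + 70 + 102 + 529 + 966 = 1667
Σ Rᵢ = 0 + 0 + 0 + 4 + 8 = 12
N̂ = 1667 / 12 ≈ 138.9 → 139

N ≈ 139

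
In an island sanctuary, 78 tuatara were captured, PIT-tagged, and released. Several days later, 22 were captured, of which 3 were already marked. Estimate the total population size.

The marked fraction in the recapture sample should equal the marked fraction in the population: 3/22 = 78/N.
N = (78 × 22) / 3 = 1716 / 3 = 572

N = 572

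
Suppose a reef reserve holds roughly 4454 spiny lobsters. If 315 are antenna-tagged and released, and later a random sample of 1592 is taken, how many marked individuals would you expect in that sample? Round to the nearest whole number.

expected recaptures ≈ 113

Expected recaptures E[R] = M·C / N.
E[R] = 315 × 1592 / 4454 = 501480 / 4454 ≈ 112.6 → 113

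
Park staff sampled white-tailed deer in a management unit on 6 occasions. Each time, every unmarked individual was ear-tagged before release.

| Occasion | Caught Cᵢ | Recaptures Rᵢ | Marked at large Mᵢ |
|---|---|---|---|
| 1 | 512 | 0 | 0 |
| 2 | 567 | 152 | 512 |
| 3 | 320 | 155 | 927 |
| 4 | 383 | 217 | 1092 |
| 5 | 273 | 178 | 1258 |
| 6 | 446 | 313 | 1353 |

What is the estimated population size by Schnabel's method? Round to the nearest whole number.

N ≈ 1923

Σ MᵢCᵢ = 0·512 + 512·567 + 927·320 + 1092·383 + 1258·273 + 1353·446 = 0 + 290304 + 296640 + 418236 + 343434 + 603438 = 1952052
Σ Rᵢ = 0 + 152 + 155 + 217 + 178 + 313 = 1015
N̂ = 1952052 / 1015 ≈ 1923.2 → 1923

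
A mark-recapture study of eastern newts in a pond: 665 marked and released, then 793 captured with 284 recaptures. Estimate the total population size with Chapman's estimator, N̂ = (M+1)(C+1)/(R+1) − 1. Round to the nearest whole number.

N ≈ 1854

N̂ = (665+1)(793+1)/(284+1) − 1 = 666·794/285 − 1
= 528804/285 − 1 ≈ 1855.45 − 1 ≈ 1854.45 → 1854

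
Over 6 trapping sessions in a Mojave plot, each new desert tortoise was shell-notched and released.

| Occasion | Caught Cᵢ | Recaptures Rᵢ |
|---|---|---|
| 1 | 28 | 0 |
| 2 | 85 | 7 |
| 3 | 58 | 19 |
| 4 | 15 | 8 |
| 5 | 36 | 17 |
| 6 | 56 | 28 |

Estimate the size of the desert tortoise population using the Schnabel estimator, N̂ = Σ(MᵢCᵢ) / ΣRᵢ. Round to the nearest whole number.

Marked at large before each occasion: Mᵢ = Σⱼ<ᵢ (Cⱼ − Rⱼ) → M1=0, M2=28, M3=106, M4=145, M5=152, M6=171
Σ MᵢCᵢ = 0·28 + 28·85 + 106·58 + 145·15 + 152·36 + 171·56 = 0 + 2380 + 6148 + 2175 + 5472 + 9576 = 25751
Σ Rᵢ = 0 + 7 + 19 + 8 + 17 + 28 = 79
N̂ = 25751 / 79 ≈ 326.0 → 326

N ≈ 326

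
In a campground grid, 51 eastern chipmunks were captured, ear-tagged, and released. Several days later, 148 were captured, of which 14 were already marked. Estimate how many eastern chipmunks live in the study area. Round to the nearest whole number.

N = (51 × 148) / 14 = 7548 / 14 ≈ 539.1 → 539

N ≈ 539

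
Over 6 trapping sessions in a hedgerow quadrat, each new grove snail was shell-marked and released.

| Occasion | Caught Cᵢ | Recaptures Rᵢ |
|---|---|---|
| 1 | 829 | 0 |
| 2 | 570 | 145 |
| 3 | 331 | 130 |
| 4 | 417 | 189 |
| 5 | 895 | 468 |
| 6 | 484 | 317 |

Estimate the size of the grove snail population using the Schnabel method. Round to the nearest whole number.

Marked at large before each occasion: Mᵢ = Σⱼ<ᵢ (Cⱼ − Rⱼ) → M1=0, M2=829, M3=1254, M4=1455, M5=1683, M6=2110
Σ MᵢCᵢ = 0·829 + 829·570 + 1254·331 + 1455·417 + 1683·895 + 2110·484 = 0 + 472530 + 415074 + 606735 + 1506285 + 1021240 = 4021864
Σ Rᵢ = 0 + 145 + 130 + 189 + 468 + 317 = 1249
N̂ = 4021864 / 1249 ≈ 3220.1 → 3220

N ≈ 3220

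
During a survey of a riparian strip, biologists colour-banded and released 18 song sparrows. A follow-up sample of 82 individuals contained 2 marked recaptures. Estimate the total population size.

N = 738

Lincoln-Petersen assumes M/N = R/C, so N = M·C / R.
N = (18 × 82) / 2 = 1476 / 2 = 738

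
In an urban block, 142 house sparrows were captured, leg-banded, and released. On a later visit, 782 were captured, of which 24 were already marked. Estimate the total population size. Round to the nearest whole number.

Lincoln-Petersen assumes M/N = R/C, so N = M·C / R.
N = (142 × 782) / 24 = 111044 / 24 ≈ 4626.8 → 4627

N ≈ 4627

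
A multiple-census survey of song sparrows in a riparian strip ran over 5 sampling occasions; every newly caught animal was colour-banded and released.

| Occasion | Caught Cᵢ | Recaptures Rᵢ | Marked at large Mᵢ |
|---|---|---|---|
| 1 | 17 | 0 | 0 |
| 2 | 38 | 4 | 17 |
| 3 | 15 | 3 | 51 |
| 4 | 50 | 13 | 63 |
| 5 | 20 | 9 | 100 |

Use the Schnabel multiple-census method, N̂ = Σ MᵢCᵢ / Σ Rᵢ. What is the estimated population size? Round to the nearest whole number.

N ≈ 226

Σ MᵢCᵢ = 0·17 + 17·38 + 51·15 + 63·50 + 100·20 = 0 + 646 + 765 + 3150 + 2000 = 6561
Σ Rᵢ = 0 + 4 + 3 + 13 + 9 = 29
N̂ = 6561 / 29 ≈ 226.2 → 226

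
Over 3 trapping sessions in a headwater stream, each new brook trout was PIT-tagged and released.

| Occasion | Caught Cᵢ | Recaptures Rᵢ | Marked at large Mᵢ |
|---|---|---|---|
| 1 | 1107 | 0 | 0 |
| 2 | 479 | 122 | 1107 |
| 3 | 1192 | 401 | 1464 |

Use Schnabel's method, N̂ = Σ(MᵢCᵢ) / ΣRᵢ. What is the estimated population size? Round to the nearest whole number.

N ≈ 4351

Σ MᵢCᵢ = 0·1107 + 1107·479 + 1464·1192 = 0 + 530253 + 1745088 = 2275341
Σ Rᵢ = 0 + 122 + 401 = 523
N̂ = 2275341 / 523 ≈ 4350.6 → 4351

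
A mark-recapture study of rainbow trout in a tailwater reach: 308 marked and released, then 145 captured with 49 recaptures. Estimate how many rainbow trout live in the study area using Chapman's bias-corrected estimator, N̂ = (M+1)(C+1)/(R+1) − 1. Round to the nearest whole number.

N̂ = (308+1)(145+1)/(49+1) − 1 = 309·146/50 − 1
= 45114/50 − 1 ≈ 902.3 − 1 ≈ 901.3 → 901

N ≈ 901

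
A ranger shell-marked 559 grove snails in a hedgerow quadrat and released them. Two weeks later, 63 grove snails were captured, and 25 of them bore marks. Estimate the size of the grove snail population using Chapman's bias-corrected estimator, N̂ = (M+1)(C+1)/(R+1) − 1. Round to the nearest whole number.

N̂ = (559+1)(63+1)/(25+1) − 1 = 560·64/26 − 1
= 35840/26 − 1 ≈ 1378.46 − 1 ≈ 1377.46 → 1377

N ≈ 1377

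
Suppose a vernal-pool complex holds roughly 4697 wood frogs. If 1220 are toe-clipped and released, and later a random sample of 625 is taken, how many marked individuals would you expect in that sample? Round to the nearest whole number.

Expected recaptures E[R] = M·C / N.
E[R] = 1220 × 625 / 4697 = 762500 / 4697 ≈ 162.3 → 162

expected recaptures ≈ 162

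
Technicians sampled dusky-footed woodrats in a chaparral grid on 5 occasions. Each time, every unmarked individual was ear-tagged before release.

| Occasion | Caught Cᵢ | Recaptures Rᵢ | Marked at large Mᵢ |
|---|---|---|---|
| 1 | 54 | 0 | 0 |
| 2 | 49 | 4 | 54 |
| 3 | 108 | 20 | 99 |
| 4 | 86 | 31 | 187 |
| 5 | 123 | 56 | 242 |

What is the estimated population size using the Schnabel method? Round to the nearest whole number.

Σ MᵢCᵢ = 0·54 + 54·49 + 99·108 + 187·86 + 242·123 = 0 + 2646 + 10692 + 16082 + 29766 = 59186
Σ Rᵢ = 0 + 4 + 20 + 31 + 56 = 111
N̂ = 59186 / 111 ≈ 533.2 → 533

N ≈ 533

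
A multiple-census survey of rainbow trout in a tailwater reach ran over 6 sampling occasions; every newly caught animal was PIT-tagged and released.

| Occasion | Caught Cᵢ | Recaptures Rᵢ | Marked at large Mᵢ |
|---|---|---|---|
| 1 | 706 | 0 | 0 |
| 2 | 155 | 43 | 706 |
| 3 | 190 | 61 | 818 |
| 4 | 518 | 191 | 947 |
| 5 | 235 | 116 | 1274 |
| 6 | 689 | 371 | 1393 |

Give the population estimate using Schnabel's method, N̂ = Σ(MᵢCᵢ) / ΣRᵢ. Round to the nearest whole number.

N ≈ 2576

Σ MᵢCᵢ = 0·706 + 706·155 + 818·190 + 947·518 + 1274·235 + 1393·689 = 0 + 109430 + 155420 + 490546 + 299390 + 959777 = 2014563
Σ Rᵢ = 0 + 43 + 61 + 191 + 116 + 371 = 782
N̂ = 2014563 / 782 ≈ 2576.2 → 2576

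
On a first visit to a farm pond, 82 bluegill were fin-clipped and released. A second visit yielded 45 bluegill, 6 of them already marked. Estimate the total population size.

N = 615

N = (82 × 45) / 6 = 3690 / 6 = 615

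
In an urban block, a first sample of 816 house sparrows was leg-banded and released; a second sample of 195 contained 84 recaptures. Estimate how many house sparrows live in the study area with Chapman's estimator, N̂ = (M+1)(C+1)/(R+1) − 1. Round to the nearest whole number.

N̂ = (816+1)(195+1)/(84+1) − 1 = 817·196/85 − 1
= 160132/85 − 1 ≈ 1883.9 − 1 ≈ 1882.9 → 1883

N ≈ 1883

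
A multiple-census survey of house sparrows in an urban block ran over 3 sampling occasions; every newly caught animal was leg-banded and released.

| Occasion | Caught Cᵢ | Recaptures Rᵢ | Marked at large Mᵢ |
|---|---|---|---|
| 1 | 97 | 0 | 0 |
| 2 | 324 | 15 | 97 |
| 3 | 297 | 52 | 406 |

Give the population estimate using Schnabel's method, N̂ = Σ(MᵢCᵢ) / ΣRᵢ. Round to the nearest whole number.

Σ MᵢCᵢ = 0·97 + 97·324 + 406·297 = 0 + 31428 + 120582 = 152010
Σ Rᵢ = 0 + 15 + 52 = 67
N̂ = 152010 / 67 ≈ 2268.8 → 2269

N ≈ 2269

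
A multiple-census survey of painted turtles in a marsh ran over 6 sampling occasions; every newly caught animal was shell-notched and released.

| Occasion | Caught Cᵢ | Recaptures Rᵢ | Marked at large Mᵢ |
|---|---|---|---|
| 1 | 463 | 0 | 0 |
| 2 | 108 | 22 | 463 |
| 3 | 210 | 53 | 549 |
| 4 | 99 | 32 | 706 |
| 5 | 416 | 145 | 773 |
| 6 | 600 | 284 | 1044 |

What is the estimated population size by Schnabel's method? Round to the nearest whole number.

N ≈ 2207

Σ MᵢCᵢ = 0·463 + 463·108 + 549·210 + 706·99 + 773·416 + 1044·600 = 0 + 50004 + 115290 + 69894 + 321568 + 626400 = 1183156
Σ Rᵢ = 0 + 22 + 53 + 32 + 145 + 284 = 536
N̂ = 1183156 / 536 ≈ 2207.4 → 2207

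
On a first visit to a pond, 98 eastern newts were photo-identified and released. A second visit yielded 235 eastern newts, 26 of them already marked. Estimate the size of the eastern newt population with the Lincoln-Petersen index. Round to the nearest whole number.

The marked fraction in the recapture sample should equal the marked fraction in the population: 26/235 = 98/N.
N = (98 × 235) / 26 = 23030 / 26 ≈ 885.8 → 886

N ≈ 886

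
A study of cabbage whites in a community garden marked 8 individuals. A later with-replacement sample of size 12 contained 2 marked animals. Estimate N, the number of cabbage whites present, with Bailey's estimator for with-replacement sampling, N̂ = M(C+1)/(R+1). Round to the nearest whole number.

N ≈ 35

N̂ = 8·(12+1)/(2+1) = 8·13/3 = 104/3 ≈ 34.7 → 35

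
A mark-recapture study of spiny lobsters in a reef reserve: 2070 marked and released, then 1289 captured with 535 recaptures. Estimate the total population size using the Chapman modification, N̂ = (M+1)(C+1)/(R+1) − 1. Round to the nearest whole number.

N ≈ 4983

N̂ = (2070+1)(1289+1)/(535+1) − 1 = 2071·1290/536 − 1
= 2671590/536 − 1 ≈ 4984.3 − 1 ≈ 4983.3 → 4983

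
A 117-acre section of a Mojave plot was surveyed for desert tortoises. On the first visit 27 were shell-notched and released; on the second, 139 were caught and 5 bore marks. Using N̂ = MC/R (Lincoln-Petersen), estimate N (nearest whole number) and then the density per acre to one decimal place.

N̂ = 27·139/5 = 3753/5 ≈ 750.6 → 751
Density = N̂ / area = 751 / 117 ≈ 6.42 → 6.4 per acre

density ≈ 6.4 desert tortoises per acre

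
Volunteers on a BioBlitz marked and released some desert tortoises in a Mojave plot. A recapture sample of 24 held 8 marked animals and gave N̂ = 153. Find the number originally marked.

From N = M·C/R: M = N·R / C = 153·8 / 24 = 1224 / 24 = 51.

M = 51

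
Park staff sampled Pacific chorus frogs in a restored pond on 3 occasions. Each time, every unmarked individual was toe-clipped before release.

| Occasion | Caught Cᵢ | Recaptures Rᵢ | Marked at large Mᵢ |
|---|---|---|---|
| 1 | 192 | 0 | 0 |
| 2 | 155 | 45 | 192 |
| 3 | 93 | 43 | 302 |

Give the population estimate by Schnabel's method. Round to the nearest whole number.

N ≈ 657

Σ MᵢCᵢ = 0·192 + 192·155 + 302·93 = 0 + 29760 + 28086 = 57846
Σ Rᵢ = 0 + 45 + 43 = 88
N̂ = 57846 / 88 ≈ 657.3 → 657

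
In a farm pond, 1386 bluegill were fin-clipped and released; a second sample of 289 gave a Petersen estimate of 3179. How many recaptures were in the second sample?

R = 126

From N = M·C/R: R = M·C / N = 1386·289 / 3179 = 400554 / 3179 = 126.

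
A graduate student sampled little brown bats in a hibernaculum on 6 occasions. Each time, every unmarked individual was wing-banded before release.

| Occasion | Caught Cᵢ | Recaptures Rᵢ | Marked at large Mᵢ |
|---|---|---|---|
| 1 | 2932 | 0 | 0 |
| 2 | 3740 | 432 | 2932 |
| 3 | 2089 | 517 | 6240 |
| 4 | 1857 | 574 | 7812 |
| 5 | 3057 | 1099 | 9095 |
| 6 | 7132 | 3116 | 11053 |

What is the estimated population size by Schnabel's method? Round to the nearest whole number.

Σ MᵢCᵢ = 0·2932 + 2932·3740 + 6240·2089 + 7812·1857 + 9095·3057 + 11053·7132 = 0 + 10965680 + 13035360 + 14506884 + 27803415 + 78829996 = 145141335
Σ Rᵢ = 0 + 432 + 517 + 574 + 1099 + 3116 = 5738
N̂ = 145141335 / 5738 ≈ 25294.8 → 25295

N ≈ 25,295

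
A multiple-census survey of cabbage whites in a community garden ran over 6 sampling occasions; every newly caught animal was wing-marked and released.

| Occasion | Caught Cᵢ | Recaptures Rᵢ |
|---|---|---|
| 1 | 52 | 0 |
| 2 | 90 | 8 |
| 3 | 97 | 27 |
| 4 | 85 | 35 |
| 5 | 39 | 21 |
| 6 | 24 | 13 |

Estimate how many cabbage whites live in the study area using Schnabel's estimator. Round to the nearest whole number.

Marked at large before each occasion: Mᵢ = Σⱼ<ᵢ (Cⱼ − Rⱼ) → M1=0, M2=52, M3=134, M4=204, M5=254, M6=272
Σ MᵢCᵢ = 0·52 + 52·90 + 134·97 + 204·85 + 254·39 + 272·24 = 0 + 4680 + 12998 + 17340 + 9906 + 6528 = 51452
Σ Rᵢ = 0 + 8 + 27 + 35 + 21 + 13 = 104
N̂ = 51452 / 104 ≈ 494.7 → 495

N ≈ 495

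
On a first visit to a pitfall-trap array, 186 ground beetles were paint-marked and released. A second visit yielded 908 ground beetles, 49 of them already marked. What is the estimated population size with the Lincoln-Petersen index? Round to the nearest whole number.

N ≈ 3447

If marked individuals mix randomly, R/C ≈ M/N, giving N ≈ M·C/R.
N = (186 × 908) / 49 = 168888 / 49 ≈ 3446.7 → 3447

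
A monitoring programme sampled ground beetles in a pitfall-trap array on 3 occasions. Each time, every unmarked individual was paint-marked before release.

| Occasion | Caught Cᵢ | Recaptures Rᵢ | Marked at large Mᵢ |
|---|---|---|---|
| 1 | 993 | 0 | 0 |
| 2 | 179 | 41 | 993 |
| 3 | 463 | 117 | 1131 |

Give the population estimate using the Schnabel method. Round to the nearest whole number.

Σ MᵢCᵢ = 0·993 + 993·179 + 1131·463 = 0 + 177747 + 523653 = 701400
Σ Rᵢ = 0 + 41 + 117 = 158
N̂ = 701400 / 158 ≈ 4439.2 → 4439

N ≈ 4439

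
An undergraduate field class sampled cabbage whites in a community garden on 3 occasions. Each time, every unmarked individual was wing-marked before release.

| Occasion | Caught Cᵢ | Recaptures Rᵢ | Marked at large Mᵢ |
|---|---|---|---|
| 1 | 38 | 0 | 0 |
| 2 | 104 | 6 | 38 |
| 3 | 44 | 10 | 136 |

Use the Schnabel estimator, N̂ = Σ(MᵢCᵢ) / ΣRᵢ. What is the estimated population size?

Σ MᵢCᵢ = 0·38 + 38·104 + 136·44 = 0 + 3952 + 5984 = 9936
Σ Rᵢ = 0 + 6 + 10 = 16
N̂ = 9936 / 16 = 621

N = 621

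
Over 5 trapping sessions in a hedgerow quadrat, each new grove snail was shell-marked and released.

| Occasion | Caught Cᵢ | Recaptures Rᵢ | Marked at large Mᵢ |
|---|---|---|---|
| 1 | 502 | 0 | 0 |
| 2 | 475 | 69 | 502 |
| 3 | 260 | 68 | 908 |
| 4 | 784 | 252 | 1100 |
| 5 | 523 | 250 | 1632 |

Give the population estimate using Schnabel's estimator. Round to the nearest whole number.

Σ MᵢCᵢ = 0·502 + 502·475 + 908·260 + 1100·784 + 1632·523 = 0 + 238450 + 236080 + 862400 + 853536 = 2190466
Σ Rᵢ = 0 + 69 + 68 + 252 + 250 = 639
N̂ = 2190466 / 639 ≈ 3428.0 → 3428

N ≈ 3428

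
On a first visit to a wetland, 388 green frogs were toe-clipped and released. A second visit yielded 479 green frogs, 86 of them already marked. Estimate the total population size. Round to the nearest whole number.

N ≈ 2161

N = (388 × 479) / 86 = 185852 / 86 ≈ 2161.1 → 2161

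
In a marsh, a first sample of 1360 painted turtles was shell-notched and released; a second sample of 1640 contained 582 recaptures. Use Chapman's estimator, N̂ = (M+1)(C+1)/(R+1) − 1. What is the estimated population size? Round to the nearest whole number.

N ≈ 3830

N̂ = (1360+1)(1640+1)/(582+1) − 1 = 1361·1641/583 − 1
= 2233401/583 − 1 ≈ 3830.9 − 1 ≈ 3829.9 → 3830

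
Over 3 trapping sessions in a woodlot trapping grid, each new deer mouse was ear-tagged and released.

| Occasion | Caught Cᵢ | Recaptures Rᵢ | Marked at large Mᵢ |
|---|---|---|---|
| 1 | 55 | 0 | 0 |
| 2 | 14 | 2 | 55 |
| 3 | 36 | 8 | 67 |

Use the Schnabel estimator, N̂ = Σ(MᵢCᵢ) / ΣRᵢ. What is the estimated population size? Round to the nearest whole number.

N ≈ 318

Σ MᵢCᵢ = 0·55 + 55·14 + 67·36 = 0 + 770 + 2412 = 3182
Σ Rᵢ = 0 + 2 + 8 = 10
N̂ = 3182 / 10 ≈ 318.2 → 318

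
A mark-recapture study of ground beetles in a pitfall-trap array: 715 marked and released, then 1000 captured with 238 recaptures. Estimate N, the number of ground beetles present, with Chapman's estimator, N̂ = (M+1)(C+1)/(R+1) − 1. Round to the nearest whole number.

N̂ = (715+1)(1000+1)/(238+1) − 1 = 716·1001/239 − 1
= 716716/239 − 1 ≈ 2998.8 − 1 ≈ 2997.8 → 2998

N ≈ 2998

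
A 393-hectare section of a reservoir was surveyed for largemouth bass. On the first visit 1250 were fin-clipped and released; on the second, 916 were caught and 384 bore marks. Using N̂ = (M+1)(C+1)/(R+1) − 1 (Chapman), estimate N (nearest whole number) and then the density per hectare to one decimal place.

N̂ = 1251·917/385 − 1 = 1147167/385 − 1 ≈ 2978.7 → 2979
Density = N̂ / area = 2979 / 393 ≈ 7.58 → 7.6 per hectare

density ≈ 7.6 largemouth bass per hectare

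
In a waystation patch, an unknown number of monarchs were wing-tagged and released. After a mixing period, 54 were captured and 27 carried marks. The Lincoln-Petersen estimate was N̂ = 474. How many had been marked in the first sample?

From N = M·C/R: M = N·R / C = 474·27 / 54 = 12798 / 54 = 237.

M = 237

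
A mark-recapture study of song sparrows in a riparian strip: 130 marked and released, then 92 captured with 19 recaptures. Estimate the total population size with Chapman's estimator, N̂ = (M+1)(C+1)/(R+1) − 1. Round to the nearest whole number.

N̂ = (130+1)(92+1)/(19+1) − 1 = 131·93/20 − 1
= 12183/20 − 1 ≈ 609.1 − 1 ≈ 608.1 → 608

N ≈ 608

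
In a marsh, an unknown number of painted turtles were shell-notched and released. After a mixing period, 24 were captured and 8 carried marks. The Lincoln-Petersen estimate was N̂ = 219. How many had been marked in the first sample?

M = 73

From N = M·C/R: M = N·R / C = 219·8 / 24 = 1752 / 24 = 73.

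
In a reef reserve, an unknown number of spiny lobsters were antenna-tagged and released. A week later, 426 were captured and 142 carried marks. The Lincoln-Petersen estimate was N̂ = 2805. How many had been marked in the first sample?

From N = M·C/R: M = N·R / C = 2805·142 / 426 = 398310 / 426 = 935.

M = 935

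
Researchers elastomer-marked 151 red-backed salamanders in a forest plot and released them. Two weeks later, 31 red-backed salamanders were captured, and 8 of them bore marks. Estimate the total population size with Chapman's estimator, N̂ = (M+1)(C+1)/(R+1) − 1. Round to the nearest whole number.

N̂ = (151+1)(31+1)/(8+1) − 1 = 152·32/9 − 1
= 4864/9 − 1 ≈ 540.4 − 1 ≈ 539.4 → 539

N ≈ 539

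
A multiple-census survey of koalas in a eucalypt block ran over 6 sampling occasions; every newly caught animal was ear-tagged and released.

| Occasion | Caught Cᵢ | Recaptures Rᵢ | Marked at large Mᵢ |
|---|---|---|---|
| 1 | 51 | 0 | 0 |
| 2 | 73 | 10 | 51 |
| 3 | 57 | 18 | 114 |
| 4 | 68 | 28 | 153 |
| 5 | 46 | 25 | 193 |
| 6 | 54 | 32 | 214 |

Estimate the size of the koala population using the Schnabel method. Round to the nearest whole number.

N ≈ 363

Σ MᵢCᵢ = 0·51 + 51·73 + 114·57 + 153·68 + 193·46 + 214·54 = 0 + 3723 + 6498 + 10404 + 8878 + 11556 = 41059
Σ Rᵢ = 0 + 10 + 18 + 28 + 25 + 32 = 113
N̂ = 41059 / 113 ≈ 363.4 → 363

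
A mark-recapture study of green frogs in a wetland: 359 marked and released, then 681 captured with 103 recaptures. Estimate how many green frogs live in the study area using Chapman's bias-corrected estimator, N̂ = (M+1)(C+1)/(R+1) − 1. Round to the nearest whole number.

N ≈ 2360

N̂ = (359+1)(681+1)/(103+1) − 1 = 360·682/104 − 1
= 245520/104 − 1 ≈ 2360.8 − 1 ≈ 2359.8 → 2360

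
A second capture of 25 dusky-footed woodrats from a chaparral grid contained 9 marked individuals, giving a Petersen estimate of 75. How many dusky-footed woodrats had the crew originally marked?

M = 27

From N = M·C/R: M = N·R / C = 75·9 / 25 = 675 / 25 = 27.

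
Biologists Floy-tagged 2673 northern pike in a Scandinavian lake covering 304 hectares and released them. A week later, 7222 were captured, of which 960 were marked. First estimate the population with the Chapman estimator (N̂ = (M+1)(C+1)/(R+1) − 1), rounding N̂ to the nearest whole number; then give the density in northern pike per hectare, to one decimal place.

density ≈ 66.1 northern pike per hectare

N̂ = 2674·7223/961 − 1 = 19314302/961 − 1 ≈ 20097.1 → 20097
Density = N̂ / area = 20097 / 304 ≈ 66.11 → 66.1 per hectare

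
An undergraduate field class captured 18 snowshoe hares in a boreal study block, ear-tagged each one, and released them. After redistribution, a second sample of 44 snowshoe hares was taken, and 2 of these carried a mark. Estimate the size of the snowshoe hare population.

N = 396

If marked individuals mix randomly, R/C ≈ M/N, giving N ≈ M·C/R.
N = (18 × 44) / 2 = 792 / 2 = 396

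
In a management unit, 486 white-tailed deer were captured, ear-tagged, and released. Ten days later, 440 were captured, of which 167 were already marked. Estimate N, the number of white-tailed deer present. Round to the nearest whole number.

N ≈ 1280

Lincoln-Petersen assumes M/N = R/C, so N = M·C / R.
N = (486 × 440) / 167 = 213840 / 167 ≈ 1280.48 → 1280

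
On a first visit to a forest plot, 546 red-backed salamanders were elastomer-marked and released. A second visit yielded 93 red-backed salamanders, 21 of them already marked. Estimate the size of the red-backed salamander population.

N = (546 × 93) / 21 = 50778 / 21 = 2418

N = 2418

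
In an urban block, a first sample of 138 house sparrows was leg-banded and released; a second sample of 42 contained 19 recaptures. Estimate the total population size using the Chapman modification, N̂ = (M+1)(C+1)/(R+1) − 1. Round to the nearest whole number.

N̂ = (138+1)(42+1)/(19+1) − 1 = 139·43/20 − 1
= 5977/20 − 1 ≈ 298.9 − 1 ≈ 297.9 → 298

N ≈ 298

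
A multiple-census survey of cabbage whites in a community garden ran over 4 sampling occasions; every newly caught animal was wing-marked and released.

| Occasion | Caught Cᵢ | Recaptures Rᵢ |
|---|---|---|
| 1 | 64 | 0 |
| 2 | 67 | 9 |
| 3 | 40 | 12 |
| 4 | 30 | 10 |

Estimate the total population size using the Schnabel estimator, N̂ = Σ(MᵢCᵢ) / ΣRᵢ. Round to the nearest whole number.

N ≈ 441

Marked at large before each occasion: Mᵢ = Σⱼ<ᵢ (Cⱼ − Rⱼ) → M1=0, M2=64, M3=122, M4=150
Σ MᵢCᵢ = 0·64 + 64·67 + 122·40 + 150·30 = 0 + 4288 + 4880 + 4500 = 13668
Σ Rᵢ = 0 + 9 + 12 + 10 = 31
N̂ = 13668 / 31 ≈ 440.9 → 441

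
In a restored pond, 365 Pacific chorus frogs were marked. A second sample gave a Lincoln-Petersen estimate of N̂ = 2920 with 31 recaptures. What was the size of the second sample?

From N = M·C/R: C = N·R / M = 2920·31 / 365 = 90520 / 365 = 248.

C = 248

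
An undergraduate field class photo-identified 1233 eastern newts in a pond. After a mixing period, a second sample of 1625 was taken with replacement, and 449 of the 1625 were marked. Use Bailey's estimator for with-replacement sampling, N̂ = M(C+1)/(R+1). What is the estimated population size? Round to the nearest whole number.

N̂ = 1233·(1625+1)/(449+1) = 1233·1626/450 = 2004858/450 ≈ 4455.2 → 4455

N ≈ 4455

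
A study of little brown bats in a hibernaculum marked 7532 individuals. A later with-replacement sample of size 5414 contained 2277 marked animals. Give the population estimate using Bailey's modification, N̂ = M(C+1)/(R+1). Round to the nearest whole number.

N̂ = 7532·(5414+1)/(2277+1) = 7532·5415/2278 = 40785780/2278 ≈ 17904.2 → 17904

N ≈ 17,904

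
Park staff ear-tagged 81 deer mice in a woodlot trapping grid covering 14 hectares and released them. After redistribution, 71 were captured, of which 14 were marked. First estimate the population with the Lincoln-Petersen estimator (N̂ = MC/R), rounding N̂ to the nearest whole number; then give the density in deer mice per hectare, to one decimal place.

density ≈ 29.4 deer mice per hectare

N̂ = 81·71/14 = 5751/14 ≈ 410.8 → 411
Density = N̂ / area = 411 / 14 ≈ 29.36 → 29.4 per hectare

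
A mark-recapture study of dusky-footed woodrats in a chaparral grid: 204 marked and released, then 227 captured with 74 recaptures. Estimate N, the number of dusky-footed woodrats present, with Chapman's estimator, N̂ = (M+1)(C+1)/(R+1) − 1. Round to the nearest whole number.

N̂ = (204+1)(227+1)/(74+1) − 1 = 205·228/75 − 1
= 46740/75 − 1 ≈ 623.2 − 1 ≈ 622.2 → 622

N ≈ 622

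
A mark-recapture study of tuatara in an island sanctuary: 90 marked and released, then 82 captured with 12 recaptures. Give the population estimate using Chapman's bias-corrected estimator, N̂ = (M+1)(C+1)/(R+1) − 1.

N = 580

N̂ = (90+1)(82+1)/(12+1) − 1 = 91·83/13 − 1
= 7553/13 − 1 = 581 − 1 = 580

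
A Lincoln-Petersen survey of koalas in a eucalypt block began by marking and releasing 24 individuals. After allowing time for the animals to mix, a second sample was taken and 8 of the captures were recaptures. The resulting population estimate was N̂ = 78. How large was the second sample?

C = 26

From N = M·C/R: C = N·R / M = 78·8 / 24 = 624 / 24 = 26.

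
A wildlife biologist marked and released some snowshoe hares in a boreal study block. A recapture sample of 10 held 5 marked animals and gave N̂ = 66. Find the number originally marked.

M = 33

From N = M·C/R: M = N·R / C = 66·5 / 10 = 330 / 10 = 33.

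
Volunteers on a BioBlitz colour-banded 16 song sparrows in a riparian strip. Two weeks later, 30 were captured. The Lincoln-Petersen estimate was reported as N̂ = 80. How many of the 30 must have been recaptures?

From N = M·C/R: R = M·C / N = 16·30 / 80 = 480 / 80 = 6.

R = 6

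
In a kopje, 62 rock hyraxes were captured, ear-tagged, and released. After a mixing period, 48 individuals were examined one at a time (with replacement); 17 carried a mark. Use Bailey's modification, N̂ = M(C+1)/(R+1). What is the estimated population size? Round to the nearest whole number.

N ≈ 169

N̂ = 62·(48+1)/(17+1) = 62·49/18 = 3038/18 ≈ 168.8 → 169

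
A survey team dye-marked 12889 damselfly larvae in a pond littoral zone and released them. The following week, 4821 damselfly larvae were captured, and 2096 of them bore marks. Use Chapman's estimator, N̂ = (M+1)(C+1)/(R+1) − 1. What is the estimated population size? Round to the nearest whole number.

N̂ = (12889+1)(4821+1)/(2096+1) − 1 = 12890·4822/2097 − 1
= 62155580/2097 − 1 ≈ 29640.2 − 1 ≈ 29639.2 → 29639

N ≈ 29,639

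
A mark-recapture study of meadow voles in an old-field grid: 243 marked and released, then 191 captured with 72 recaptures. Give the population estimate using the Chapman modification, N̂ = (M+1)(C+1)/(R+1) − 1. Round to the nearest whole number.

N̂ = (243+1)(191+1)/(72+1) − 1 = 244·192/73 − 1
= 46848/73 − 1 ≈ 641.8 − 1 ≈ 640.8 → 641

N ≈ 641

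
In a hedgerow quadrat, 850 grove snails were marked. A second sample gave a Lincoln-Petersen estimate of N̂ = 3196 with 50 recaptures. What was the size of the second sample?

From N = M·C/R: C = N·R / M = 3196·50 / 850 = 159800 / 850 = 188.

C = 188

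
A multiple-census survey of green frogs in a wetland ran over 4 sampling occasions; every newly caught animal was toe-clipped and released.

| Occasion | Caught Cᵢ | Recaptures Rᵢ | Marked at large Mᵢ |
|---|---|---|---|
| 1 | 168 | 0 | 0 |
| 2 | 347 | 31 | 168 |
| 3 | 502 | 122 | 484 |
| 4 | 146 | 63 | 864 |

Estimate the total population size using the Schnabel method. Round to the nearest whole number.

Σ MᵢCᵢ = 0·168 + 168·347 + 484·502 + 864·146 = 0 + 58296 + 242968 + 126144 = 427408
Σ Rᵢ = 0 + 31 + 122 + 63 = 216
N̂ = 427408 / 216 ≈ 1978.7 → 1979

N ≈ 1979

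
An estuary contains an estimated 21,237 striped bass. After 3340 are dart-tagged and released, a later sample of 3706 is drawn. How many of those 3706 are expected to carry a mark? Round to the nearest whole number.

The marked fraction of the population is 3340/21237, so in a sample of 3706 expect C·(M/N) marked.
E[R] = 3340 × 3706 / 21237 = 12378040 / 21237 ≈ 582.9 → 583

expected recaptures ≈ 583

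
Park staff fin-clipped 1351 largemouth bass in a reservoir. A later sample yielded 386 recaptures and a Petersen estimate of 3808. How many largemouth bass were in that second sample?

C = 1088

From N = M·C/R: C = N·R / M = 3808·386 / 1351 = 1469888 / 1351 = 1088.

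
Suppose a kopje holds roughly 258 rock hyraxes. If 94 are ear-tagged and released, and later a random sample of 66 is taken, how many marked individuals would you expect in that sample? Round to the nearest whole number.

expected recaptures ≈ 24

Expected recaptures E[R] = M·C / N.
E[R] = 94 × 66 / 258 = 6204 / 258 ≈ 24.0 → 24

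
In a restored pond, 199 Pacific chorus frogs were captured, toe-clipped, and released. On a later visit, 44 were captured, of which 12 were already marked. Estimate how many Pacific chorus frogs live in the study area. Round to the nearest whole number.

N = (199 × 44) / 12 = 8756 / 12 ≈ 729.7 → 730

N ≈ 730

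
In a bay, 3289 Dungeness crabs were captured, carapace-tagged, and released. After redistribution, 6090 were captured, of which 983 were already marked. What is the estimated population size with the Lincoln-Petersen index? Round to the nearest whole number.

N ≈ 20,376

N = (3289 × 6090) / 983 = 20030010 / 983 ≈ 20376.4 → 20376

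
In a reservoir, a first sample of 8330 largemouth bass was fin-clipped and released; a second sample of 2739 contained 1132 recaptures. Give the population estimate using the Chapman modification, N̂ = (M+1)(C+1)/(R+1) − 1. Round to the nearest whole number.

N̂ = (8330+1)(2739+1)/(1132+1) − 1 = 8331·2740/1133 − 1
= 22826940/1133 − 1 ≈ 20147.3 − 1 ≈ 20146.3 → 20146

N ≈ 20,146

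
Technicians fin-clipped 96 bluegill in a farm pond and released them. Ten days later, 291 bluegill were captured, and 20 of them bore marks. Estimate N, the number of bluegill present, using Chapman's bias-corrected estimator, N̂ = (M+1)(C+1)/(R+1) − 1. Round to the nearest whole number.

N ≈ 1348

N̂ = (96+1)(291+1)/(20+1) − 1 = 97·292/21 − 1
= 28324/21 − 1 ≈ 1348.8 − 1 ≈ 1347.8 → 1348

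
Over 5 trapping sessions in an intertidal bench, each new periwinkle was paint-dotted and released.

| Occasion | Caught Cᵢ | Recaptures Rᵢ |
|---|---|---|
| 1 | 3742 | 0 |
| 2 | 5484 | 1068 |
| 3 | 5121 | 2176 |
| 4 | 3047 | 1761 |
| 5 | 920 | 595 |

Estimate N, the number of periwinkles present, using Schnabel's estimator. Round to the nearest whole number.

N ≈ 19,201

Marked at large before each occasion: Mᵢ = Σⱼ<ᵢ (Cⱼ − Rⱼ) → M1=0, M2=3742, M3=8158, M4=11103, M5=12389
Σ MᵢCᵢ = 0·3742 + 3742·5484 + 8158·5121 + 11103·3047 + 12389·920 = 0 + 20521128 + 41777118 + 33830841 + 11397880 = 107526967
Σ Rᵢ = 0 + 1068 + 2176 + 1761 + 595 = 5600
N̂ = 107526967 / 5600 ≈ 19201.2 → 19201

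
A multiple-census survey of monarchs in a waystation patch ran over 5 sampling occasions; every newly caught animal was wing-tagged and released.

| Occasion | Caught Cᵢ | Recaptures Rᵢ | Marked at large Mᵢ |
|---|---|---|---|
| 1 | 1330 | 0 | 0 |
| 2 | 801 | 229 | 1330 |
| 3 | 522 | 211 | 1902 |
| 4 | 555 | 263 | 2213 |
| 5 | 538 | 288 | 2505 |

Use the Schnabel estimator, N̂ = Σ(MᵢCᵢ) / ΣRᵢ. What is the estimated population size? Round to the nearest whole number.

N ≈ 4676

Σ MᵢCᵢ = 0·1330 + 1330·801 + 1902·522 + 2213·555 + 2505·538 = 0 + 1065330 + 992844 + 1228215 + 1347690 = 4634079
Σ Rᵢ = 0 + 229 + 211 + 263 + 288 = 991
N̂ = 4634079 / 991 ≈ 4676.2 → 4676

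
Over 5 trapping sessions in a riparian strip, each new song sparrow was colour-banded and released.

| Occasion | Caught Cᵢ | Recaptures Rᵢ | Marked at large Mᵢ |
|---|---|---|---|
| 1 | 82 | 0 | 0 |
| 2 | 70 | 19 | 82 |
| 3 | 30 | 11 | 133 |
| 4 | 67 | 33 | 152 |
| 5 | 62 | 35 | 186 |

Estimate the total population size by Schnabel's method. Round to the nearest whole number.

Σ MᵢCᵢ = 0·82 + 82·70 + 133·30 + 152·67 + 186·62 = 0 + 5740 + 3990 + 10184 + 11532 = 31446
Σ Rᵢ = 0 + 19 + 11 + 33 + 35 = 98
N̂ = 31446 / 98 ≈ 320.9 → 321

N ≈ 321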